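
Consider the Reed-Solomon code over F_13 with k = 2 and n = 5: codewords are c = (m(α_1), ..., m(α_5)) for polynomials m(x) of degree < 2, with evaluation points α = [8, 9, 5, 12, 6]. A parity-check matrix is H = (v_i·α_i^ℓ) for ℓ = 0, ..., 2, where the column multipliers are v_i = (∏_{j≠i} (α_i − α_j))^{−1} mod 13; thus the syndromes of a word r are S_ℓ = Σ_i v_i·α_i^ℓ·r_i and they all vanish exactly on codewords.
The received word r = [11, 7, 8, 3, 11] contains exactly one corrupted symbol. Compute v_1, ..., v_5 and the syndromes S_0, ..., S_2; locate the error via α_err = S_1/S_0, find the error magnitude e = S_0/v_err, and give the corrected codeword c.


S = (3, 11, 10), error at position 1, error magnitude e = 7, c = [4, 7, 8, 3, 11].

Step 1: column multipliers v_i = (∏_{j≠i}(α_i − α_j))^{−1} mod 13.
  i = 1 (α = 8): (8−9)(8−5)(8−12)(8−6) = (−1)·3·(−4)·2 = 24 ≡ 11, so v_1 = 11^{−1} = 6 (mod 13).
  i = 2 (α = 9): (9−8)(9−5)(9−12)(9−6) = 1·4·(−3)·3 = −36 ≡ 3, so v_2 = 3^{−1} = 9 (mod 13).
  i = 3 (α = 5): (5−8)(5−9)(5−12)(5−6) = (−3)·(−4)·(−7)·(−1) = 84 ≡ 6, so v_3 = 6^{−1} = 11 (mod 13).
  i = 4 (α = 12): (12−8)(12−9)(12−5)(12−6) = 4·3·7·6 = 504 ≡ 10, so v_4 = 10^{−1} = 4 (mod 13).
  i = 5 (α = 6): (6−8)(6−9)(6−5)(6−12) = (−2)·(−3)·1·(−6) = −36 ≡ 3, so v_5 = 3^{−1} = 9 (mod 13).
  v = [6, 9, 11, 4, 9].
Step 2: syndromes of r = [11, 7, 8, 3, 11] (all sums mod 13).
  S_0 = Σ v_i r_i = 6·11 + 9·7 + 11·8 + 4·3 + 9·11 = 328 ≡ 3.
  S_1 = Σ v_i α_i r_i = 6·8·11 + 9·9·7 + 11·5·8 + 4·12·3 + 9·6·11 = 2273 ≡ 11.
  α_i^2 mod 13 = [12, 3, 12, 1, 10].
  S_2 = Σ v_i α_i^2 r_i = 6·12·11 + 9·3·7 + 11·12·8 + 4·1·3 + 9·10·11 = 3039 ≡ 10.
  S = (3, 11, 10) ≠ 0, so r is not a codeword (an error is present).
Step 3: locate the error. For a single error e at position i, S_ℓ = v_i·e·α_i^ℓ, so α_err = S_1/S_0.
  S_0^{−1} = 3^{−1} = 9 (mod 13), so α_err = 11·9 = 99 ≡ 8 = α_1. Error position i = 1.
  Consistency check: S_2/S_1 = 10·6 = 60 ≡ 8 = α_err ✓ (single-error assumption holds).
Step 4: error magnitude e = S_0/v_1 = S_0·∏_{j≠1}(α_1 − α_j) = 3·11 = 33 ≡ 7 (mod 13).
Step 5: correct position 1: c_1 = r_1 − e = 11 − 7 ≡ 4 (mod 13). Hence c = [4, 7, 8, 3, 11].
  Check: interpolating c through the α_i gives m(x) = 6 + 3·x (degree < 2) with m(α_i) = c_i for every i, so c is indeed a codeword.


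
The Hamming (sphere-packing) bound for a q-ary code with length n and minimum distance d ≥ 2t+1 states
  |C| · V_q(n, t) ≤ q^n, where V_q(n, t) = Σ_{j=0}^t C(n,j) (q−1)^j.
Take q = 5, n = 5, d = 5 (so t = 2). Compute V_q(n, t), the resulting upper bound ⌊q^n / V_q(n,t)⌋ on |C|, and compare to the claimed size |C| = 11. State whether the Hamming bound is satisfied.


V_q(n, t) = 181, q^n = 3125, Hamming bound = 17, |C| = 11 ≤ bound (satisfied).

Step 1: Compute V_q(n, t) = Σ_{j=0}^2 C(n, j) (q−1)^j.
  j = 0: C(5,0)·(4)^0 = 1·1 = 1.
  j = 1: C(5,1)·(4)^1 = 5·4 = 20.
  j = 2: C(5,2)·(4)^2 = 10·16 = 160.
  V_q(n, t) = 1 + 20 + 160 = 181.
Step 2: q^n = 5^5 = 3125.
Step 3: Hamming bound ⌊q^n / V_q(n,t)⌋ = ⌊3125/181⌋ = 17.
Step 4: Compare |C| = 11 to 17: satisfied.
The claimed |C| lies below the Hamming bound.


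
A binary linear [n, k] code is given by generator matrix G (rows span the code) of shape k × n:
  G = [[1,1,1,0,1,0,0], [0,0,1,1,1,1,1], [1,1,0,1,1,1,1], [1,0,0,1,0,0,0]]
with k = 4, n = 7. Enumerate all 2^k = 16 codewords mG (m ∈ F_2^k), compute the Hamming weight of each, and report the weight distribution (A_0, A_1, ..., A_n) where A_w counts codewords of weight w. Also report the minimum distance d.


Weight distribution: A_0 = 1, A_1 = 1, A_2 = 1, A_3 = 4, A_4 = 5, A_5 = 3, A_6 = 1. Minimum distance d = 1.

Enumerate all 2^4 = 16 messages m ∈ F_2^4.
For each, compute codeword c = mG in F_2^7, then tally its weight.
  m = 0000 → c = 0000000, weight = 0.
  m = 1000 → c = 1110100, weight = 4.
  m = 0100 → c = 0011111, weight = 5.
  m = 1100 → c = 1101011, weight = 5.
  m = 0010 → c = 1101111, weight = 6.
  m = 1010 → c = 0011011, weight = 4.
  m = 0110 → c = 1110000, weight = 3.
  m = 1110 → c = 0000100, weight = 1.
  m = 0001 → c = 1001000, weight = 2.
  m = 1001 → c = 0111100, weight = 4.
  m = 0101 → c = 1010111, weight = 5.
  m = 1101 → c = 0100011, weight = 3.
  m = 0011 → c = 0100111, weight = 4.
  m = 1011 → c = 1010011, weight = 4.
  m = 0111 → c = 0111000, weight = 3.
  m = 1111 → c = 1001100, weight = 3.
Tally weights:
  weight 0: 1 codewords.
  weight 1: 1 codewords.
  weight 2: 1 codewords.
  weight 3: 4 codewords.
  weight 4: 5 codewords.
  weight 5: 3 codewords.
  weight 6: 1 codewords.
Minimum distance d = smallest w > 0 with A_w > 0 = 1.
Sanity: Σ A_w = 16 = 2^4 = 16 ✓.


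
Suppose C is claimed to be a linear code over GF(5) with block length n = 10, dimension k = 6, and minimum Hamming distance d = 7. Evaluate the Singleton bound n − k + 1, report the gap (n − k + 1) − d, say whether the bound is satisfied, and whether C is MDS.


Singleton RHS = n − k + 1 = 5, slack = -2, bound violated (no such code; not MDS).

Singleton bound: d ≤ n − k + 1.
Here n = 10, k = 6, so n − k + 1 = 5.
Given d = 7, check d ≤ 5: NO.
Slack = (n − k + 1) − d = -2.
The slack is negative: d = 7 exceeds n − k + 1 = 5 by 2, so the Singleton bound is violated and no linear [10, 6, 7]_5 code can exist. In particular it is not MDS (MDS requires d = n − k + 1 exactly).
Description: the claimed parameters are [10, 6, 7]_5; such a code would be impossible (violates the Singleton bound).


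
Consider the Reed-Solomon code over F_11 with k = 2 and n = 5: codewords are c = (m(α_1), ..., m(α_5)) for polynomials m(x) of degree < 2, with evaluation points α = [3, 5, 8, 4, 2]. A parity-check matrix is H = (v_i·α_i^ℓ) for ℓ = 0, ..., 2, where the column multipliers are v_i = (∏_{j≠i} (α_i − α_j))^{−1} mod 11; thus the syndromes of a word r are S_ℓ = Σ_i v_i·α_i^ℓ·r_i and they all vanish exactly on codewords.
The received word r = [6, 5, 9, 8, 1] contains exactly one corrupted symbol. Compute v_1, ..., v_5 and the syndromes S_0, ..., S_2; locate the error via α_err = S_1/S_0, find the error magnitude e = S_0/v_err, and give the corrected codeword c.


S = (1, 4, 5), error at position 4, error magnitude e = 8, c = [6, 5, 9, 0, 1].

Step 1: column multipliers v_i = (∏_{j≠i}(α_i − α_j))^{−1} mod 11.
  i = 1 (α = 3): (3−5)(3−8)(3−4)(3−2) = (−2)·(−5)·(−1)·1 = −10 ≡ 1, so v_1 = 1^{−1} = 1 (mod 11).
  i = 2 (α = 5): (5−3)(5−8)(5−4)(5−2) = 2·(−3)·1·3 = −18 ≡ 4, so v_2 = 4^{−1} = 3 (mod 11).
  i = 3 (α = 8): (8−3)(8−5)(8−4)(8−2) = 5·3·4·6 = 360 ≡ 8, so v_3 = 8^{−1} = 7 (mod 11).
  i = 4 (α = 4): (4−3)(4−5)(4−8)(4−2) = 1·(−1)·(−4)·2 = 8 ≡ 8, so v_4 = 8^{−1} = 7 (mod 11).
  i = 5 (α = 2): (2−3)(2−5)(2−8)(2−4) = (−1)·(−3)·(−6)·(−2) = 36 ≡ 3, so v_5 = 3^{−1} = 4 (mod 11).
  v = [1, 3, 7, 7, 4].
Step 2: syndromes of r = [6, 5, 9, 8, 1] (all sums mod 11).
  S_0 = Σ v_i r_i = 1·6 + 3·5 + 7·9 + 7·8 + 4·1 = 144 ≡ 1.
  S_1 = Σ v_i α_i r_i = 1·3·6 + 3·5·5 + 7·8·9 + 7·4·8 + 4·2·1 = 829 ≡ 4.
  α_i^2 mod 11 = [9, 3, 9, 5, 4].
  S_2 = Σ v_i α_i^2 r_i = 1·9·6 + 3·3·5 + 7·9·9 + 7·5·8 + 4·4·1 = 962 ≡ 5.
  S = (1, 4, 5) ≠ 0, so r is not a codeword (an error is present).
Step 3: locate the error. For a single error e at position i, S_ℓ = v_i·e·α_i^ℓ, so α_err = S_1/S_0.
  S_0^{−1} = 1^{−1} = 1 (mod 11), so α_err = 4·1 = 4 ≡ 4 = α_4. Error position i = 4.
  Consistency check: S_2/S_1 = 5·3 = 15 ≡ 4 = α_err ✓ (single-error assumption holds).
Step 4: error magnitude e = S_0/v_4 = S_0·∏_{j≠4}(α_4 − α_j) = 1·8 = 8 ≡ 8 (mod 11).
Step 5: correct position 4: c_4 = r_4 − e = 8 − 8 ≡ 0 (mod 11). Hence c = [6, 5, 9, 0, 1].
  Check: interpolating c through the α_i gives m(x) = 2 + 5·x (degree < 2) with m(α_i) = c_i for every i, so c is indeed a codeword.


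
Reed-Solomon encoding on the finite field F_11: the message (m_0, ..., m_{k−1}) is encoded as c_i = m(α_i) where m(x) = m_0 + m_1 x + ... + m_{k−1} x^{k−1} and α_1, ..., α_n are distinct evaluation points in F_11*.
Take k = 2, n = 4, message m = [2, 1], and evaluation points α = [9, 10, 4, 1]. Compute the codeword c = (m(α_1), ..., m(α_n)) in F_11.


c = [0, 1, 6, 3]

Message polynomial: m(x) = 2 + 1·x (mod 11).
For each evaluation point α_i, compute m(α_i) mod 11:
  α_1 = 9: Horner steps 1 → 0, so m(9) = 0.
  α_2 = 10: Horner steps 1 → 1, so m(10) = 1.
  α_3 = 4: Horner steps 1 → 6, so m(4) = 6.
  α_4 = 1: Horner steps 1 → 3, so m(1) = 3.
Codeword c = [0, 1, 6, 3] ∈ F_11^4.


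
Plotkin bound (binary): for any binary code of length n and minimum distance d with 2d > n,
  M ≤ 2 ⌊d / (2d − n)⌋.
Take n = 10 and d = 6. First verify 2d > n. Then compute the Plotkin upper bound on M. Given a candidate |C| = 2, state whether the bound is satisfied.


Plotkin bound M ≤ 6; given |C| = 2 ≤ bound (satisfied).

Check applicability: 2d = 12, n = 10.
2d − n = 2 > 0, so Plotkin applies.
Compute d/(2d−n) = 6/2 ≈ 3.0000.
⌊d/(2d−n)⌋ = 3.
Plotkin bound: M ≤ 2·3 = 6.
Given |C| = 2, check: satisfied.
This |C| is below the Plotkin bound.


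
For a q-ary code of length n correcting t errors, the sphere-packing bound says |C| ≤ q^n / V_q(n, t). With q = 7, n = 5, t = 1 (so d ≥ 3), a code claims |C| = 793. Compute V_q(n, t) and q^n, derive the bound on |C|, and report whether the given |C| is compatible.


V_q(n, t) = 31, q^n = 16807, Hamming bound = 542, |C| = 793 > bound (violated).

Step 1: Compute V_q(n, t) = Σ_{j=0}^1 C(n, j) (q−1)^j.
  j = 0: C(5,0)·(6)^0 = 1·1 = 1.
  j = 1: C(5,1)·(6)^1 = 5·6 = 30.
  V_q(n, t) = 1 + 30 = 31.
Step 2: q^n = 7^5 = 16807.
Step 3: Hamming bound ⌊q^n / V_q(n,t)⌋ = ⌊16807/31⌋ = 542.
Step 4: Compare |C| = 793 to 542: violated.
The claimed |C| lies above the Hamming bound, so no 7-ary code of length 5 with d ≥ 3 can have 793 codewords.


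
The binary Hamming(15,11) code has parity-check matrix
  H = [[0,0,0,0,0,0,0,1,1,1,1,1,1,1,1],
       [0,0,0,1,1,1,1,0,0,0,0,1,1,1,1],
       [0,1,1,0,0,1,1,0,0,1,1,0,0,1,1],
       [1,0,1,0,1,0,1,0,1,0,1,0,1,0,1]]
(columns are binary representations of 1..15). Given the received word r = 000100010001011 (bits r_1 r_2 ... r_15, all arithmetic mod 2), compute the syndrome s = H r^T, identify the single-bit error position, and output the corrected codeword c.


s = (0, 0, 0, 1)^T, error position = 1, corrected codeword c = 100100010001011

Compute s = H r^T mod 2 one row at a time:
  s_1 = 1 + 0 + 0 + 0 + 1 + 0 + 1 + 1 = 4 ≡ 0 (mod 2).
  s_2 = 1 + 0 + 0 + 0 + 1 + 0 + 1 + 1 = 4 ≡ 0 (mod 2).
  s_3 = 0 + 0 + 0 + 0 + 0 + 0 + 1 + 1 = 2 ≡ 0 (mod 2).
  s_4 = 0 + 0 + 0 + 0 + 0 + 0 + 0 + 1 = 1 ≡ 1 (mod 2).
s = (0, 0, 0, 1)^T — this equals column 1 of H (binary 0001), so error is at position 1.
Correct: flip bit 1 of r = 000100010001011 to get c = 100100010001011.


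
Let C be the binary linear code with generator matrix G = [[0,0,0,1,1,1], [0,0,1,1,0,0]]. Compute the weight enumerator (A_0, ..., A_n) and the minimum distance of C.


Weight distribution: A_0 = 1, A_2 = 1, A_3 = 2. Minimum distance d = 2.

Enumerate all 2^2 = 4 messages m ∈ F_2^2.
For each, compute codeword c = mG in F_2^6, then tally its weight.
  m = 00 → c = 000000, weight = 0.
  m = 10 → c = 000111, weight = 3.
  m = 01 → c = 001100, weight = 2.
  m = 11 → c = 001011, weight = 3.
Tally weights:
  weight 0: 1 codewords.
  weight 2: 1 codewords.
  weight 3: 2 codewords.
Minimum distance d = smallest w > 0 with A_w > 0 = 2.
Sanity: Σ A_w = 4 = 2^2 = 4 ✓.


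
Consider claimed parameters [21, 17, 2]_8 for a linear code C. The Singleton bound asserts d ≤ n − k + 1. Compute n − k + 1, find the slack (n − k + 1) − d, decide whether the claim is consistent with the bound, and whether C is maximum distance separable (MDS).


Singleton RHS = n − k + 1 = 5, slack = 3, bound satisfied, not MDS.

Singleton bound: d ≤ n − k + 1.
Here n = 21, k = 17, so n − k + 1 = 5.
Given d = 2, check d ≤ 5: YES.
Slack = (n − k + 1) − d = 3.
The code is NOT MDS (slack = 3 > 0).
Description: the claimed parameters are [21, 17, 2]_8; such a code would be non-MDS.


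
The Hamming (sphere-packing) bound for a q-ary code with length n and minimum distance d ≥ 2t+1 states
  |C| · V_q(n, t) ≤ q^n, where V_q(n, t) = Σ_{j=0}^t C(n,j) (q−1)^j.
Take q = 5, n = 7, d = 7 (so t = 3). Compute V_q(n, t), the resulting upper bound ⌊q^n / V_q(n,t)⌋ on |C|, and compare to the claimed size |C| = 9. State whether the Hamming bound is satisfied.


V_q(n, t) = 2605, q^n = 78125, Hamming bound = 29, |C| = 9 ≤ bound (satisfied).

Step 1: Compute V_q(n, t) = Σ_{j=0}^3 C(n, j) (q−1)^j.
  j = 0: C(7,0)·(4)^0 = 1·1 = 1.
  j = 1: C(7,1)·(4)^1 = 7·4 = 28.
  j = 2: C(7,2)·(4)^2 = 21·16 = 336.
  j = 3: C(7,3)·(4)^3 = 35·64 = 2240.
  V_q(n, t) = 1 + 28 + 336 + 2240 = 2605.
Step 2: q^n = 5^7 = 78125.
Step 3: Hamming bound ⌊q^n / V_q(n,t)⌋ = ⌊78125/2605⌋ = 29.
Step 4: Compare |C| = 9 to 29: satisfied.
The claimed |C| lies below the Hamming bound.


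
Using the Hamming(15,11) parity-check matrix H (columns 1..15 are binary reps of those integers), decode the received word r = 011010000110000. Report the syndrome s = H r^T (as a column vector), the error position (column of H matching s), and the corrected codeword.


s = (0, 1, 0, 1)^T, error position = 5, corrected codeword c = 011000000110000

Compute s = H r^T mod 2 one row at a time:
  s_1 = 0 + 0 + 1 + 1 + 0 + 0 + 0 + 0 = 2 ≡ 0 (mod 2).
  s_2 = 0 + 1 + 0 + 0 + 0 + 0 + 0 + 0 = 1 ≡ 1 (mod 2).
  s_3 = 1 + 1 + 0 + 0 + 1 + 1 + 0 + 0 = 4 ≡ 0 (mod 2).
  s_4 = 0 + 1 + 1 + 0 + 0 + 1 + 0 + 0 = 3 ≡ 1 (mod 2).
s = (0, 1, 0, 1)^T — this equals column 5 of H (binary 0101), so error is at position 5.
Correct: flip bit 5 of r = 011010000110000 to get c = 011000000110000.


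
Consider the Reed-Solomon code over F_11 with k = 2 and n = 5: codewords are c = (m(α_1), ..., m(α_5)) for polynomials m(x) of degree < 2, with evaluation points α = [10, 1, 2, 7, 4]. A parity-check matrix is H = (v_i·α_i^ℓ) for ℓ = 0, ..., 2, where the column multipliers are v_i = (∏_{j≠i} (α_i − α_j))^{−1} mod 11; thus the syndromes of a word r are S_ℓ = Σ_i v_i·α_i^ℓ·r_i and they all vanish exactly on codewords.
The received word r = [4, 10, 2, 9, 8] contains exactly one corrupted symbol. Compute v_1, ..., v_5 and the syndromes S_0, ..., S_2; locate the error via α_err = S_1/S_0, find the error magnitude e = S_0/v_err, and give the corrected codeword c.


S = (5, 2, 3), error at position 4, error magnitude e = 3, c = [4, 10, 2, 6, 8].

Step 1: column multipliers v_i = (∏_{j≠i}(α_i − α_j))^{−1} mod 11.
  i = 1 (α = 10): (10−1)(10−2)(10−7)(10−4) = 9·8·3·6 = 1296 ≡ 9, so v_1 = 9^{−1} = 5 (mod 11).
  i = 2 (α = 1): (1−10)(1−2)(1−7)(1−4) = (−9)·(−1)·(−6)·(−3) = 162 ≡ 8, so v_2 = 8^{−1} = 7 (mod 11).
  i = 3 (α = 2): (2−10)(2−1)(2−7)(2−4) = (−8)·1·(−5)·(−2) = −80 ≡ 8, so v_3 = 8^{−1} = 7 (mod 11).
  i = 4 (α = 7): (7−10)(7−1)(7−2)(7−4) = (−3)·6·5·3 = −270 ≡ 5, so v_4 = 5^{−1} = 9 (mod 11).
  i = 5 (α = 4): (4−10)(4−1)(4−2)(4−7) = (−6)·3·2·(−3) = 108 ≡ 9, so v_5 = 9^{−1} = 5 (mod 11).
  v = [5, 7, 7, 9, 5].
Step 2: syndromes of r = [4, 10, 2, 9, 8] (all sums mod 11).
  S_0 = Σ v_i r_i = 5·4 + 7·10 + 7·2 + 9·9 + 5·8 = 225 ≡ 5.
  S_1 = Σ v_i α_i r_i = 5·10·4 + 7·1·10 + 7·2·2 + 9·7·9 + 5·4·8 = 1025 ≡ 2.
  α_i^2 mod 11 = [1, 1, 4, 5, 5].
  S_2 = Σ v_i α_i^2 r_i = 5·1·4 + 7·1·10 + 7·4·2 + 9·5·9 + 5·5·8 = 751 ≡ 3.
  S = (5, 2, 3) ≠ 0, so r is not a codeword (an error is present).
Step 3: locate the error. For a single error e at position i, S_ℓ = v_i·e·α_i^ℓ, so α_err = S_1/S_0.
  S_0^{−1} = 5^{−1} = 9 (mod 11), so α_err = 2·9 = 18 ≡ 7 = α_4. Error position i = 4.
  Consistency check: S_2/S_1 = 3·6 = 18 ≡ 7 = α_err ✓ (single-error assumption holds).
Step 4: error magnitude e = S_0/v_4 = S_0·∏_{j≠4}(α_4 − α_j) = 5·5 = 25 ≡ 3 (mod 11).
Step 5: correct position 4: c_4 = r_4 − e = 9 − 3 ≡ 6 (mod 11). Hence c = [4, 10, 2, 6, 8].
  Check: interpolating c through the α_i gives m(x) = 7 + 3·x (degree < 2) with m(α_i) = c_i for every i, so c is indeed a codeword.


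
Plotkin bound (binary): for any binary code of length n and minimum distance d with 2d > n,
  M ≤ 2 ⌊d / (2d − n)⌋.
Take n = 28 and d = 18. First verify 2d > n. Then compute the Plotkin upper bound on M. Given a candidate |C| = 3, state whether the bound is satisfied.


Plotkin bound M ≤ 4; given |C| = 3 ≤ bound (satisfied).

Check applicability: 2d = 36, n = 28.
2d − n = 8 > 0, so Plotkin applies.
Compute d/(2d−n) = 18/8 ≈ 2.2500.
⌊d/(2d−n)⌋ = 2.
Plotkin bound: M ≤ 2·2 = 4.
Given |C| = 3, check: satisfied.
This |C| is below the Plotkin bound.


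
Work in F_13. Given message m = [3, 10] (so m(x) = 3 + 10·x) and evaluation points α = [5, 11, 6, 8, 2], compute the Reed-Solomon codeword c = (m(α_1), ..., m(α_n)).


c = [1, 9, 11, 5, 10]

Message polynomial: m(x) = 3 + 10·x (mod 13).
For each evaluation point α_i, compute m(α_i) mod 13:
  α_1 = 5: Horner steps 10 → 1, so m(5) = 1.
  α_2 = 11: Horner steps 10 → 9, so m(11) = 9.
  α_3 = 6: Horner steps 10 → 11, so m(6) = 11.
  α_4 = 8: Horner steps 10 → 5, so m(8) = 5.
  α_5 = 2: Horner steps 10 → 10, so m(2) = 10.
Codeword c = [1, 9, 11, 5, 10] ∈ F_13^5.


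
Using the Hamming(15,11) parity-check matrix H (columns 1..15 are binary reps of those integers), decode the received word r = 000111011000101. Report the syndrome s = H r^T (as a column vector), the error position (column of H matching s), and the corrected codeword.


s = (0, 1, 0, 0)^T, error position = 4, corrected codeword c = 000011011000101

Compute s = H r^T mod 2 one row at a time:
  s_1 = 1 + 1 + 0 + 0 + 0 + 1 + 0 + 1 = 4 ≡ 0 (mod 2).
  s_2 = 1 + 1 + 1 + 0 + 0 + 1 + 0 + 1 = 5 ≡ 1 (mod 2).
  s_3 = 0 + 0 + 1 + 0 + 0 + 0 + 0 + 1 = 2 ≡ 0 (mod 2).
  s_4 = 0 + 0 + 1 + 0 + 1 + 0 + 1 + 1 = 4 ≡ 0 (mod 2).
s = (0, 1, 0, 0)^T — this equals column 4 of H (binary 0100), so error is at position 4.
Correct: flip bit 4 of r = 000111011000101 to get c = 000011011000101.


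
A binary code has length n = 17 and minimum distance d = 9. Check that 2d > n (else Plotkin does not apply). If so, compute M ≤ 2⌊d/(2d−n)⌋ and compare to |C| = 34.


Plotkin bound M ≤ 18; given |C| = 34 > bound (violated).

Check applicability: 2d = 18, n = 17.
2d − n = 1 > 0, so Plotkin applies.
Compute d/(2d−n) = 9/1 ≈ 9.0000.
⌊d/(2d−n)⌋ = 9.
Plotkin bound: M ≤ 2·9 = 18.
Given |C| = 34, check: VIOLATED.
This |C| is above the Plotkin bound, so no binary code with n = 17, d = 9 and 34 codewords exists.


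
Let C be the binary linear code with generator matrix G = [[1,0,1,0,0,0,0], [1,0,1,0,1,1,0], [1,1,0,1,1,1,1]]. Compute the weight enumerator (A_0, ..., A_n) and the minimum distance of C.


Weight distribution: A_0 = 1, A_2 = 2, A_4 = 3, A_6 = 2. Minimum distance d = 2.

Enumerate all 2^3 = 8 messages m ∈ F_2^3.
For each, compute codeword c = mG in F_2^7, then tally its weight.
  m = 000 → c = 0000000, weight = 0.
  m = 100 → c = 1010000, weight = 2.
  m = 010 → c = 1010110, weight = 4.
  m = 110 → c = 0000110, weight = 2.
  m = 001 → c = 1101111, weight = 6.
  m = 101 → c = 0111111, weight = 6.
  m = 011 → c = 0111001, weight = 4.
  m = 111 → c = 1101001, weight = 4.
Tally weights:
  weight 0: 1 codewords.
  weight 2: 2 codewords.
  weight 4: 3 codewords.
  weight 6: 2 codewords.
Minimum distance d = smallest w > 0 with A_w > 0 = 2.
Sanity: Σ A_w = 8 = 2^3 = 8 ✓.


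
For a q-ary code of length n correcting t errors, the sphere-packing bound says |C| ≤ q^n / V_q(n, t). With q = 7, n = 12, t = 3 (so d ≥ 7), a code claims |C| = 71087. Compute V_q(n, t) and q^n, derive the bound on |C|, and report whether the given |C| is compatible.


V_q(n, t) = 49969, q^n = 13841287201, Hamming bound = 276997, |C| = 71087 ≤ bound (satisfied).

Step 1: Compute V_q(n, t) = Σ_{j=0}^3 C(n, j) (q−1)^j.
  j = 0: C(12,0)·(6)^0 = 1·1 = 1.
  j = 1: C(12,1)·(6)^1 = 12·6 = 72.
  j = 2: C(12,2)·(6)^2 = 66·36 = 2376.
  j = 3: C(12,3)·(6)^3 = 220·216 = 47520.
  V_q(n, t) = 1 + 72 + 2376 + 47520 = 49969.
Step 2: q^n = 7^12 = 13841287201.
Step 3: Hamming bound ⌊q^n / V_q(n,t)⌋ = ⌊13841287201/49969⌋ = 276997.
Step 4: Compare |C| = 71087 to 276997: satisfied.
The claimed |C| lies below the Hamming bound.


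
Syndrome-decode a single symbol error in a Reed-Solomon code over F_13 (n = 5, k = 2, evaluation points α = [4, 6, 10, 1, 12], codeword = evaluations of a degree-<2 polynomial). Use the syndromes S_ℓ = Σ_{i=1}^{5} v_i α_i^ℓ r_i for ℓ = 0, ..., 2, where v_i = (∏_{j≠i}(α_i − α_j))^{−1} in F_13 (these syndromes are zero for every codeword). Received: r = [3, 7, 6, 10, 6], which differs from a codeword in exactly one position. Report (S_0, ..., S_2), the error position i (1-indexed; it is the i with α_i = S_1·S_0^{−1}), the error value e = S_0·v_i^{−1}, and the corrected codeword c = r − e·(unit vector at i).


S = (3, 4, 1), error at position 3, error magnitude e = 4, c = [3, 7, 2, 10, 6].

Step 1: column multipliers v_i = (∏_{j≠i}(α_i − α_j))^{−1} mod 13.
  i = 1 (α = 4): (4−6)(4−10)(4−1)(4−12) = (−2)·(−6)·3·(−8) = −288 ≡ 11, so v_1 = 11^{−1} = 6 (mod 13).
  i = 2 (α = 6): (6−4)(6−10)(6−1)(6−12) = 2·(−4)·5·(−6) = 240 ≡ 6, so v_2 = 6^{−1} = 11 (mod 13).
  i = 3 (α = 10): (10−4)(10−6)(10−1)(10−12) = 6·4·9·(−2) = −432 ≡ 10, so v_3 = 10^{−1} = 4 (mod 13).
  i = 4 (α = 1): (1−4)(1−6)(1−10)(1−12) = (−3)·(−5)·(−9)·(−11) = 1485 ≡ 3, so v_4 = 3^{−1} = 9 (mod 13).
  i = 5 (α = 12): (12−4)(12−6)(12−10)(12−1) = 8·6·2·11 = 1056 ≡ 3, so v_5 = 3^{−1} = 9 (mod 13).
  v = [6, 11, 4, 9, 9].
Step 2: syndromes of r = [3, 7, 6, 10, 6] (all sums mod 13).
  S_0 = Σ v_i r_i = 6·3 + 11·7 + 4·6 + 9·10 + 9·6 = 263 ≡ 3.
  S_1 = Σ v_i α_i r_i = 6·4·3 + 11·6·7 + 4·10·6 + 9·1·10 + 9·12·6 = 1512 ≡ 4.
  α_i^2 mod 13 = [3, 10, 9, 1, 1].
  S_2 = Σ v_i α_i^2 r_i = 6·3·3 + 11·10·7 + 4·9·6 + 9·1·10 + 9·1·6 = 1184 ≡ 1.
  S = (3, 4, 1) ≠ 0, so r is not a codeword (an error is present).
Step 3: locate the error. For a single error e at position i, S_ℓ = v_i·e·α_i^ℓ, so α_err = S_1/S_0.
  S_0^{−1} = 3^{−1} = 9 (mod 13), so α_err = 4·9 = 36 ≡ 10 = α_3. Error position i = 3.
  Consistency check: S_2/S_1 = 1·10 = 10 ≡ 10 = α_err ✓ (single-error assumption holds).
Step 4: error magnitude e = S_0/v_3 = S_0·∏_{j≠3}(α_3 − α_j) = 3·10 = 30 ≡ 4 (mod 13).
Step 5: correct position 3: c_3 = r_3 − e = 6 − 4 ≡ 2 (mod 13). Hence c = [3, 7, 2, 10, 6].
  Check: interpolating c through the α_i gives m(x) = 8 + 2·x (degree < 2) with m(α_i) = c_i for every i, so c is indeed a codeword.


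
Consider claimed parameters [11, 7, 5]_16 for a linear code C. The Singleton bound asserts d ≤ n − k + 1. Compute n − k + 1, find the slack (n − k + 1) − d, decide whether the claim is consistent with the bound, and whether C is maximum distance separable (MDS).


Singleton RHS = n − k + 1 = 5, slack = 0, bound satisfied, MDS.

Singleton bound: d ≤ n − k + 1.
Here n = 11, k = 7, so n − k + 1 = 5.
Given d = 5, check d ≤ 5: YES.
Slack = (n − k + 1) − d = 0.
The code is MDS (slack = 0).
Description: the claimed parameters are [11, 7, 5]_16; such a code would be MDS (meets Singleton bound).


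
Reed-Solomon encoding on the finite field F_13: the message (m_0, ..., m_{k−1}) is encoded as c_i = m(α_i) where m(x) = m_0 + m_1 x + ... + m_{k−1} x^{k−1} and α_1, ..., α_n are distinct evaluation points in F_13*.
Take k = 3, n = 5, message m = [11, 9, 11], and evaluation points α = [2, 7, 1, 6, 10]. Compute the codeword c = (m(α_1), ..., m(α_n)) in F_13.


c = [8, 2, 5, 6, 5]

Message polynomial: m(x) = 11 + 9·x + 11·x^2 (mod 13).
For each evaluation point α_i, compute m(α_i) mod 13:
  α_1 = 2: Horner steps 11 → 5 → 8, so m(2) = 8.
  α_2 = 7: Horner steps 11 → 8 → 2, so m(7) = 2.
  α_3 = 1: Horner steps 11 → 7 → 5, so m(1) = 5.
  α_4 = 6: Horner steps 11 → 10 → 6, so m(6) = 6.
  α_5 = 10: Horner steps 11 → 2 → 5, so m(10) = 5.
Codeword c = [8, 2, 5, 6, 5] ∈ F_13^5.


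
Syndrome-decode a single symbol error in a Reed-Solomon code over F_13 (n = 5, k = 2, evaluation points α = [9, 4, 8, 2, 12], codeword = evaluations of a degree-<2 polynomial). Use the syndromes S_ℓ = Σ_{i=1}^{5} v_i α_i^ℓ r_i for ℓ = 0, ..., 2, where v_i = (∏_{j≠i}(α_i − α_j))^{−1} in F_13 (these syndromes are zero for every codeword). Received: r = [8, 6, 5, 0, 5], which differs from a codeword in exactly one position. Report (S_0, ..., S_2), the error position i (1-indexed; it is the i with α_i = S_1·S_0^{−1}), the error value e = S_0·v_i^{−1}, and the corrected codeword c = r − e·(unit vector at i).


S = (6, 7, 6), error at position 5, error magnitude e = 1, c = [8, 6, 5, 0, 4].

Step 1: column multipliers v_i = (∏_{j≠i}(α_i − α_j))^{−1} mod 13.
  i = 1 (α = 9): (9−4)(9−8)(9−2)(9−12) = 5·1·7·(−3) = −105 ≡ 12, so v_1 = 12^{−1} = 12 (mod 13).
  i = 2 (α = 4): (4−9)(4−8)(4−2)(4−12) = (−5)·(−4)·2·(−8) = −320 ≡ 5, so v_2 = 5^{−1} = 8 (mod 13).
  i = 3 (α = 8): (8−9)(8−4)(8−2)(8−12) = (−1)·4·6·(−4) = 96 ≡ 5, so v_3 = 5^{−1} = 8 (mod 13).
  i = 4 (α = 2): (2−9)(2−4)(2−8)(2−12) = (−7)·(−2)·(−6)·(−10) = 840 ≡ 8, so v_4 = 8^{−1} = 5 (mod 13).
  i = 5 (α = 12): (12−9)(12−4)(12−8)(12−2) = 3·8·4·10 = 960 ≡ 11, so v_5 = 11^{−1} = 6 (mod 13).
  v = [12, 8, 8, 5, 6].
Step 2: syndromes of r = [8, 6, 5, 0, 5] (all sums mod 13).
  S_0 = Σ v_i r_i = 12·8 + 8·6 + 8·5 + 5·0 + 6·5 = 214 ≡ 6.
  S_1 = Σ v_i α_i r_i = 12·9·8 + 8·4·6 + 8·8·5 + 5·2·0 + 6·12·5 = 1736 ≡ 7.
  α_i^2 mod 13 = [3, 3, 12, 4, 1].
  S_2 = Σ v_i α_i^2 r_i = 12·3·8 + 8·3·6 + 8·12·5 + 5·4·0 + 6·1·5 = 942 ≡ 6.
  S = (6, 7, 6) ≠ 0, so r is not a codeword (an error is present).
Step 3: locate the error. For a single error e at position i, S_ℓ = v_i·e·α_i^ℓ, so α_err = S_1/S_0.
  S_0^{−1} = 6^{−1} = 11 (mod 13), so α_err = 7·11 = 77 ≡ 12 = α_5. Error position i = 5.
  Consistency check: S_2/S_1 = 6·2 = 12 ≡ 12 = α_err ✓ (single-error assumption holds).
Step 4: error magnitude e = S_0/v_5 = S_0·∏_{j≠5}(α_5 − α_j) = 6·11 = 66 ≡ 1 (mod 13).
Step 5: correct position 5: c_5 = r_5 − e = 5 − 1 ≡ 4 (mod 13). Hence c = [8, 6, 5, 0, 4].
  Check: interpolating c through the α_i gives m(x) = 7 + 3·x (degree < 2) with m(α_i) = c_i for every i, so c is indeed a codeword.


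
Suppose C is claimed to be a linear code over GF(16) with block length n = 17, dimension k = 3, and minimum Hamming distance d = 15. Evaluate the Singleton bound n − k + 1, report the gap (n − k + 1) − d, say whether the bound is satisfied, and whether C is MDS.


Singleton RHS = n − k + 1 = 15, slack = 0, bound satisfied, MDS.

Singleton bound: d ≤ n − k + 1.
Here n = 17, k = 3, so n − k + 1 = 15.
Given d = 15, check d ≤ 15: YES.
Slack = (n − k + 1) − d = 0.
The code is MDS (slack = 0).
Description: the claimed parameters are [17, 3, 15]_16; such a code would be MDS (meets Singleton bound).


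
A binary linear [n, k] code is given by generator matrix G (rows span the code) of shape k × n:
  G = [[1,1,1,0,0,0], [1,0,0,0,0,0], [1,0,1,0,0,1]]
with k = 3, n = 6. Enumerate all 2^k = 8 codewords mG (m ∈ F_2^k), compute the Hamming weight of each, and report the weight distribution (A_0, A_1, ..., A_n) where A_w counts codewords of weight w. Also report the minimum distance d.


Weight distribution: A_0 = 1, A_1 = 1, A_2 = 3, A_3 = 3. Minimum distance d = 1.

Enumerate all 2^3 = 8 messages m ∈ F_2^3.
For each, compute codeword c = mG in F_2^6, then tally its weight.
  m = 000 → c = 000000, weight = 0.
  m = 100 → c = 111000, weight = 3.
  m = 010 → c = 100000, weight = 1.
  m = 110 → c = 011000, weight = 2.
  m = 001 → c = 101001, weight = 3.
  m = 101 → c = 010001, weight = 2.
  m = 011 → c = 001001, weight = 2.
  m = 111 → c = 110001, weight = 3.
Tally weights:
  weight 0: 1 codewords.
  weight 1: 1 codewords.
  weight 2: 3 codewords.
  weight 3: 3 codewords.
Minimum distance d = smallest w > 0 with A_w > 0 = 1.
Sanity: Σ A_w = 8 = 2^3 = 8 ✓.


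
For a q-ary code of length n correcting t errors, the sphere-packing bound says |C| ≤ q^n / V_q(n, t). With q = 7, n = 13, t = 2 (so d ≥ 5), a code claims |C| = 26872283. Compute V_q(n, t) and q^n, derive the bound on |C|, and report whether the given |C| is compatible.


V_q(n, t) = 2887, q^n = 96889010407, Hamming bound = 33560446, |C| = 26872283 ≤ bound (satisfied).

Step 1: Compute V_q(n, t) = Σ_{j=0}^2 C(n, j) (q−1)^j.
  j = 0: C(13,0)·(6)^0 = 1·1 = 1.
  j = 1: C(13,1)·(6)^1 = 13·6 = 78.
  j = 2: C(13,2)·(6)^2 = 78·36 = 2808.
  V_q(n, t) = 1 + 78 + 2808 = 2887.
Step 2: q^n = 7^13 = 96889010407.
Step 3: Hamming bound ⌊q^n / V_q(n,t)⌋ = ⌊96889010407/2887⌋ = 33560446.
Step 4: Compare |C| = 26872283 to 33560446: satisfied.
The claimed |C| lies below the Hamming bound.


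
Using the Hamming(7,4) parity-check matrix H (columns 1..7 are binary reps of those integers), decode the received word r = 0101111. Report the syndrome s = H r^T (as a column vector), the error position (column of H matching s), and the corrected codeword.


s = (0, 1, 0)^T, error position = 2, corrected codeword c = 0001111

Compute s = H r^T mod 2 one row at a time:
  s_1 = 1 + 1 + 1 + 1 = 4 ≡ 0 (mod 2).
  s_2 = 1 + 0 + 1 + 1 = 3 ≡ 1 (mod 2).
  s_3 = 0 + 0 + 1 + 1 = 2 ≡ 0 (mod 2).
s = (0, 1, 0)^T — this equals column 2 of H (binary 010), so error is at position 2.
Correct: flip bit 2 of r = 0101111 to get c = 0001111.


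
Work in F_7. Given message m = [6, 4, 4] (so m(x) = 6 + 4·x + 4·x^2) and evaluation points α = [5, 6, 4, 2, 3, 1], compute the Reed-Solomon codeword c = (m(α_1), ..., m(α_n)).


c = [0, 6, 2, 2, 5, 0]

Message polynomial: m(x) = 6 + 4·x + 4·x^2 (mod 7).
For each evaluation point α_i, compute m(α_i) mod 7:
  α_1 = 5: Horner steps 4 → 3 → 0, so m(5) = 0.
  α_2 = 6: Horner steps 4 → 0 → 6, so m(6) = 6.
  α_3 = 4: Horner steps 4 → 6 → 2, so m(4) = 2.
  α_4 = 2: Horner steps 4 → 5 → 2, so m(2) = 2.
  α_5 = 3: Horner steps 4 → 2 → 5, so m(3) = 5.
  α_6 = 1: Horner steps 4 → 1 → 0, so m(1) = 0.
Codeword c = [0, 6, 2, 2, 5, 0] ∈ F_7^6.


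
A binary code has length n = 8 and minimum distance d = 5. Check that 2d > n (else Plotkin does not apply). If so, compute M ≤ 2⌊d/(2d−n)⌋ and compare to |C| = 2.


Plotkin bound M ≤ 4; given |C| = 2 ≤ bound (satisfied).

Check applicability: 2d = 10, n = 8.
2d − n = 2 > 0, so Plotkin applies.
Compute d/(2d−n) = 5/2 ≈ 2.5000.
⌊d/(2d−n)⌋ = 2.
Plotkin bound: M ≤ 2·2 = 4.
Given |C| = 2, check: satisfied.
This |C| is below the Plotkin bound.


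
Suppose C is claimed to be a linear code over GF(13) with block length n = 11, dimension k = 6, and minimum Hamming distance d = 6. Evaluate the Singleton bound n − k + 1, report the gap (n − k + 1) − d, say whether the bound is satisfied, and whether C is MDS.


Singleton RHS = n − k + 1 = 6, slack = 0, bound satisfied, MDS.

Singleton bound: d ≤ n − k + 1.
Here n = 11, k = 6, so n − k + 1 = 6.
Given d = 6, check d ≤ 6: YES.
Slack = (n − k + 1) − d = 0.
The code is MDS (slack = 0).
Description: the claimed parameters are [11, 6, 6]_13; such a code would be MDS (meets Singleton bound).


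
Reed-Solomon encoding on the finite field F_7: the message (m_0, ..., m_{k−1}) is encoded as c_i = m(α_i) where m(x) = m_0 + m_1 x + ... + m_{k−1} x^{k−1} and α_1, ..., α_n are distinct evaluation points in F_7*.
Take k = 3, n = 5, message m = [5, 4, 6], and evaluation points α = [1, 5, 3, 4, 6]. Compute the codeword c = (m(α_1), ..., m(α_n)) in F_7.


c = [1, 0, 1, 5, 0]

Message polynomial: m(x) = 5 + 4·x + 6·x^2 (mod 7).
For each evaluation point α_i, compute m(α_i) mod 7:
  α_1 = 1: Horner steps 6 → 3 → 1, so m(1) = 1.
  α_2 = 5: Horner steps 6 → 6 → 0, so m(5) = 0.
  α_3 = 3: Horner steps 6 → 1 → 1, so m(3) = 1.
  α_4 = 4: Horner steps 6 → 0 → 5, so m(4) = 5.
  α_5 = 6: Horner steps 6 → 5 → 0, so m(6) = 0.
Codeword c = [1, 0, 1, 5, 0] ∈ F_7^5.


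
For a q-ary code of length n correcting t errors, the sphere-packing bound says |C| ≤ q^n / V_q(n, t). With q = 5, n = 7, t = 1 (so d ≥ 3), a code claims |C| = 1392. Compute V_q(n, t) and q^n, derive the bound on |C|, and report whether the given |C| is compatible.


V_q(n, t) = 29, q^n = 78125, Hamming bound = 2693, |C| = 1392 ≤ bound (satisfied).

Step 1: Compute V_q(n, t) = Σ_{j=0}^1 C(n, j) (q−1)^j.
  j = 0: C(7,0)·(4)^0 = 1·1 = 1.
  j = 1: C(7,1)·(4)^1 = 7·4 = 28.
  V_q(n, t) = 1 + 28 = 29.
Step 2: q^n = 5^7 = 78125.
Step 3: Hamming bound ⌊q^n / V_q(n,t)⌋ = ⌊78125/29⌋ = 2693.
Step 4: Compare |C| = 1392 to 2693: satisfied.
The claimed |C| lies below the Hamming bound.


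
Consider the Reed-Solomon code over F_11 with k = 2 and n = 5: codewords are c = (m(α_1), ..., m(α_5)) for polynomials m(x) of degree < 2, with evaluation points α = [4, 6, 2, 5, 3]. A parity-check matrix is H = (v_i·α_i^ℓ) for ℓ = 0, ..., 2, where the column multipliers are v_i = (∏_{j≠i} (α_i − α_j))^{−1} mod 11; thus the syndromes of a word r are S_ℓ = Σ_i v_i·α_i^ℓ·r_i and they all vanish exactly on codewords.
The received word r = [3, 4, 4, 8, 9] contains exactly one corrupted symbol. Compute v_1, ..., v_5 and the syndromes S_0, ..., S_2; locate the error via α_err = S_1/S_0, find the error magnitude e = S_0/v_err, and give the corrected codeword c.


S = (1, 6, 3), error at position 2, error magnitude e = 2, c = [3, 2, 4, 8, 9].

Step 1: column multipliers v_i = (∏_{j≠i}(α_i − α_j))^{−1} mod 11.
  i = 1 (α = 4): (4−6)(4−2)(4−5)(4−3) = (−2)·2·(−1)·1 = 4 ≡ 4, so v_1 = 4^{−1} = 3 (mod 11).
  i = 2 (α = 6): (6−4)(6−2)(6−5)(6−3) = 2·4·1·3 = 24 ≡ 2, so v_2 = 2^{−1} = 6 (mod 11).
  i = 3 (α = 2): (2−4)(2−6)(2−5)(2−3) = (−2)·(−4)·(−3)·(−1) = 24 ≡ 2, so v_3 = 2^{−1} = 6 (mod 11).
  i = 4 (α = 5): (5−4)(5−6)(5−2)(5−3) = 1·(−1)·3·2 = −6 ≡ 5, so v_4 = 5^{−1} = 9 (mod 11).
  i = 5 (α = 3): (3−4)(3−6)(3−2)(3−5) = (−1)·(−3)·1·(−2) = −6 ≡ 5, so v_5 = 5^{−1} = 9 (mod 11).
  v = [3, 6, 6, 9, 9].
Step 2: syndromes of r = [3, 4, 4, 8, 9] (all sums mod 11).
  S_0 = Σ v_i r_i = 3·3 + 6·4 + 6·4 + 9·8 + 9·9 = 210 ≡ 1.
  S_1 = Σ v_i α_i r_i = 3·4·3 + 6·6·4 + 6·2·4 + 9·5·8 + 9·3·9 = 831 ≡ 6.
  α_i^2 mod 11 = [5, 3, 4, 3, 9].
  S_2 = Σ v_i α_i^2 r_i = 3·5·3 + 6·3·4 + 6·4·4 + 9·3·8 + 9·9·9 = 1158 ≡ 3.
  S = (1, 6, 3) ≠ 0, so r is not a codeword (an error is present).
Step 3: locate the error. For a single error e at position i, S_ℓ = v_i·e·α_i^ℓ, so α_err = S_1/S_0.
  S_0^{−1} = 1^{−1} = 1 (mod 11), so α_err = 6·1 = 6 ≡ 6 = α_2. Error position i = 2.
  Consistency check: S_2/S_1 = 3·2 = 6 ≡ 6 = α_err ✓ (single-error assumption holds).
Step 4: error magnitude e = S_0/v_2 = S_0·∏_{j≠2}(α_2 − α_j) = 1·2 = 2 ≡ 2 (mod 11).
Step 5: correct position 2: c_2 = r_2 − e = 4 − 2 ≡ 2 (mod 11). Hence c = [3, 2, 4, 8, 9].
  Check: interpolating c through the α_i gives m(x) = 5 + 5·x (degree < 2) with m(α_i) = c_i for every i, so c is indeed a codeword.


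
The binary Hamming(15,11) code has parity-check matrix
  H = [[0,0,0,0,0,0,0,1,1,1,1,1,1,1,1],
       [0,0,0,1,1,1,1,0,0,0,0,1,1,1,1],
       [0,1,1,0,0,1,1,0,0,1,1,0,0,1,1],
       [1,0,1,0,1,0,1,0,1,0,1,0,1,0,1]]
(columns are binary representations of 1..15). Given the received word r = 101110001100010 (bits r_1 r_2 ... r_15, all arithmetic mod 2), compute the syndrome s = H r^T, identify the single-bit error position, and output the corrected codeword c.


s = (1, 1, 1, 0)^T, error position = 14, corrected codeword c = 101110001100000

Compute s = H r^T mod 2 one row at a time:
  s_1 = 0 + 1 + 1 + 0 + 0 + 0 + 1 + 0 = 3 ≡ 1 (mod 2).
  s_2 = 1 + 1 + 0 + 0 + 0 + 0 + 1 + 0 = 3 ≡ 1 (mod 2).
  s_3 = 0 + 1 + 0 + 0 + 1 + 0 + 1 + 0 = 3 ≡ 1 (mod 2).
  s_4 = 1 + 1 + 1 + 0 + 1 + 0 + 0 + 0 = 4 ≡ 0 (mod 2).
s = (1, 1, 1, 0)^T — this equals column 14 of H (binary 1110), so error is at position 14.
Correct: flip bit 14 of r = 101110001100010 to get c = 101110001100000.


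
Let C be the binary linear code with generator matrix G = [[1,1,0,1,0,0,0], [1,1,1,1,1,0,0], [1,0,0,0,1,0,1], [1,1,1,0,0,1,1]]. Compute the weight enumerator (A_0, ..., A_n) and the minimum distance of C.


Weight distribution: A_0 = 1, A_2 = 2, A_3 = 4, A_4 = 5, A_5 = 4. Minimum distance d = 2.

Enumerate all 2^4 = 16 messages m ∈ F_2^4.
For each, compute codeword c = mG in F_2^7, then tally its weight.
  m = 0000 → c = 0000000, weight = 0.
  m = 1000 → c = 1101000, weight = 3.
  m = 0100 → c = 1111100, weight = 5.
  m = 1100 → c = 0010100, weight = 2.
  m = 0010 → c = 1000101, weight = 3.
  m = 1010 → c = 0101101, weight = 4.
  m = 0110 → c = 0111001, weight = 4.
  m = 1110 → c = 1010001, weight = 3.
  m = 0001 → c = 1110011, weight = 5.
  m = 1001 → c = 0011011, weight = 4.
  m = 0101 → c = 0001111, weight = 4.
  m = 1101 → c = 1100111, weight = 5.
  m = 0011 → c = 0110110, weight = 4.
  m = 1011 → c = 1011110, weight = 5.
  m = 0111 → c = 1001010, weight = 3.
  m = 1111 → c = 0100010, weight = 2.
Tally weights:
  weight 0: 1 codewords.
  weight 2: 2 codewords.
  weight 3: 4 codewords.
  weight 4: 5 codewords.
  weight 5: 4 codewords.
Minimum distance d = smallest w > 0 with A_w > 0 = 2.
Sanity: Σ A_w = 16 = 2^4 = 16 ✓.


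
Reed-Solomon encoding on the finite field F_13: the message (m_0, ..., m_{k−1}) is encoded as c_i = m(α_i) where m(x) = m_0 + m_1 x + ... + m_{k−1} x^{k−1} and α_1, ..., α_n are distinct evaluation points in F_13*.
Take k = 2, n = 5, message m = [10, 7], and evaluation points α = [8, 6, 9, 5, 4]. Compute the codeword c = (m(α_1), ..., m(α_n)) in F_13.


c = [1, 0, 8, 6, 12]

Message polynomial: m(x) = 10 + 7·x (mod 13).
For each evaluation point α_i, compute m(α_i) mod 13:
  α_1 = 8: Horner steps 7 → 1, so m(8) = 1.
  α_2 = 6: Horner steps 7 → 0, so m(6) = 0.
  α_3 = 9: Horner steps 7 → 8, so m(9) = 8.
  α_4 = 5: Horner steps 7 → 6, so m(5) = 6.
  α_5 = 4: Horner steps 7 → 12, so m(4) = 12.
Codeword c = [1, 0, 8, 6, 12] ∈ F_13^5.


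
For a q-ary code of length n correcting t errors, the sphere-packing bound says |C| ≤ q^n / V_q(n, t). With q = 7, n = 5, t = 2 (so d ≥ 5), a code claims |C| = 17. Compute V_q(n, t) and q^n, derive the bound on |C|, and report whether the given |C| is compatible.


V_q(n, t) = 391, q^n = 16807, Hamming bound = 42, |C| = 17 ≤ bound (satisfied).

Step 1: Compute V_q(n, t) = Σ_{j=0}^2 C(n, j) (q−1)^j.
  j = 0: C(5,0)·(6)^0 = 1·1 = 1.
  j = 1: C(5,1)·(6)^1 = 5·6 = 30.
  j = 2: C(5,2)·(6)^2 = 10·36 = 360.
  V_q(n, t) = 1 + 30 + 360 = 391.
Step 2: q^n = 7^5 = 16807.
Step 3: Hamming bound ⌊q^n / V_q(n,t)⌋ = ⌊16807/391⌋ = 42.
Step 4: Compare |C| = 17 to 42: satisfied.
The claimed |C| lies below the Hamming bound.


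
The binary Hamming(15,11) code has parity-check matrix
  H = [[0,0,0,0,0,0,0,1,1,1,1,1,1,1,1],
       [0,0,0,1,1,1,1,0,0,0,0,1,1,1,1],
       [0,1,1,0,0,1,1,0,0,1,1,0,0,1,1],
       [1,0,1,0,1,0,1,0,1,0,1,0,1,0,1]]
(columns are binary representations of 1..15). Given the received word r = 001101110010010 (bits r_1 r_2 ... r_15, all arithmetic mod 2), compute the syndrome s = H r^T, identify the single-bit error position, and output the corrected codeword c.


s = (1, 0, 1, 1)^T, error position = 11, corrected codeword c = 001101110000010

Compute s = H r^T mod 2 one row at a time:
  s_1 = 1 + 0 + 0 + 1 + 0 + 0 + 1 + 0 = 3 ≡ 1 (mod 2).
  s_2 = 1 + 0 + 1 + 1 + 0 + 0 + 1 + 0 = 4 ≡ 0 (mod 2).
  s_3 = 0 + 1 + 1 + 1 + 0 + 1 + 1 + 0 = 5 ≡ 1 (mod 2).
  s_4 = 0 + 1 + 0 + 1 + 0 + 1 + 0 + 0 = 3 ≡ 1 (mod 2).
s = (1, 0, 1, 1)^T — this equals column 11 of H (binary 1011), so error is at position 11.
Correct: flip bit 11 of r = 001101110010010 to get c = 001101110000010.
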